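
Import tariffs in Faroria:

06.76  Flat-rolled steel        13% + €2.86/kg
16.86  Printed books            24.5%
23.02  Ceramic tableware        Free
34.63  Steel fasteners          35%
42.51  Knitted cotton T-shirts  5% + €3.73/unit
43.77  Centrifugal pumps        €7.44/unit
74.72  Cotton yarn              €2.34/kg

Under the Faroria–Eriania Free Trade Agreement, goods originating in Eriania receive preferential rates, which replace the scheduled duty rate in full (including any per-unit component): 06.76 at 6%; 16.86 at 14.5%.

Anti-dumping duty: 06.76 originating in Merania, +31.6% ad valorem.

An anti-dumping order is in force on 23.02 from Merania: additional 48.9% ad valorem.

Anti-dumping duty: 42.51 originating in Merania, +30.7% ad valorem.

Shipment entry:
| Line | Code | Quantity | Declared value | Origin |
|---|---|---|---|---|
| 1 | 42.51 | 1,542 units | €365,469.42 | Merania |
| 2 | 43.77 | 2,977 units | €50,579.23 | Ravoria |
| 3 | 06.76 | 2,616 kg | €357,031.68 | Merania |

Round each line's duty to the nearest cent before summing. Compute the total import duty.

€325,091.01

Line 1 (42.51, Merania, 1,542 units, €365,469.42):
Base rate for 42.51 is 5% + €3.73/unit.
Additional duty on 42.51 from Merania: +30.7%. Applied ad valorem rate: 5% + 30.7% = 35.7%.
Duty = €365,469.42 × 35.7% + 1,542 × €3.73 = €136,224.24.
Line 2 (43.77, Ravoria, 2,977 units, €50,579.23):
Base rate for 43.77 is €7.44/unit.
Duty = 2,977 × €7.44 = €22,148.88.
Line 3 (06.76, Merania, 2,616 kg, €357,031.68):
Base rate for 06.76 is 13% + €2.86/kg.
06.76 has an FTA preferential rate, but origin Merania is not Eriania; base rate stands.
Additional duty on 06.76 from Merania: +31.6%. Applied ad valorem rate: 13% + 31.6% = 44.6%.
Duty = €357,031.68 × 44.6% + 2,616 × €2.86 = €166,717.89.
Total = €136,224.24 + €22,148.88 + €166,717.89 = €325,091.01.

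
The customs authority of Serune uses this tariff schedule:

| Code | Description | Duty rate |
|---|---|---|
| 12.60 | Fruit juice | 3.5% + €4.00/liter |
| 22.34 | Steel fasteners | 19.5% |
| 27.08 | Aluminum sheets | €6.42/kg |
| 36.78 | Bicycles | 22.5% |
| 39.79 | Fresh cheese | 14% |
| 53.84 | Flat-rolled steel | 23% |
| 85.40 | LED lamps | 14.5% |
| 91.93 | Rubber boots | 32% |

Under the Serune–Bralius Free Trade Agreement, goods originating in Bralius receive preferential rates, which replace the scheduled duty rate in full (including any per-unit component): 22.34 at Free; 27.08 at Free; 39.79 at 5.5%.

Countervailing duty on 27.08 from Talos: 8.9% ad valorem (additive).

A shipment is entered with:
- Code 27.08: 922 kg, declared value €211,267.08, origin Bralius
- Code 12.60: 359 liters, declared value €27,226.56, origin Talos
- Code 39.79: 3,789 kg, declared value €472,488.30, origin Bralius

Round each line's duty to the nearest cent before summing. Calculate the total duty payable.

€28,375.79

Line 1 (27.08, Bralius, 922 kg, €211,267.08):
Base rate for 27.08 is €6.42/kg.
Origin Bralius qualifies under the Serune–Bralius agreement and 27.08 is covered: preferential rate Free applies instead.
The additional-duty order on 27.08 targets Talos, not Bralius; it does not apply.
Duty = €211,267.08 × 0% = €0.00.
Line 2 (12.60, Talos, 359 liters, €27,226.56):
Base rate for 12.60 is 3.5% + €4.00/liter.
Duty = €27,226.56 × 3.5% + 359 × €4.00 = €2,388.93.
Line 3 (39.79, Bralius, 3,789 kg, €472,488.30):
Base rate for 39.79 is 14%.
Origin Bralius qualifies under the Serune–Bralius agreement and 39.79 is covered: preferential rate 5.5% applies instead.
Duty = €472,488.30 × 5.5% = €25,986.86.
Total = €0.00 + €2,388.93 + €25,986.86 = €28,375.79.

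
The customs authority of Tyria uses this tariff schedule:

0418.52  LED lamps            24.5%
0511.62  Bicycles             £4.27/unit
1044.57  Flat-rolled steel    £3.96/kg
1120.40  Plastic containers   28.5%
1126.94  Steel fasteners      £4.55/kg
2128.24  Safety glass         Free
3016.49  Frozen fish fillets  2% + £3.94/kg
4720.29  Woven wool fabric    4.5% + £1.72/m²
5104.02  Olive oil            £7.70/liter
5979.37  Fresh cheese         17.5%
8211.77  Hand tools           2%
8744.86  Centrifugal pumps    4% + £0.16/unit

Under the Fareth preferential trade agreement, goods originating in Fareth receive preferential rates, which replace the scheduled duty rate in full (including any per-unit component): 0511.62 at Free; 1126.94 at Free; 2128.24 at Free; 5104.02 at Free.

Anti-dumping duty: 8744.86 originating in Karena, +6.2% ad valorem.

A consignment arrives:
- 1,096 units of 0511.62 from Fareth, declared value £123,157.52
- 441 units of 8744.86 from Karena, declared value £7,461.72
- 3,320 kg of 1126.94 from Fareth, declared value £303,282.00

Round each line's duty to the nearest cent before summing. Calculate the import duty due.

£831.66

Line 1 (0511.62, Fareth, 1,096 units, £123,157.52):
Base rate for 0511.62 is £4.27/unit.
Origin Fareth qualifies under the Tyria–Fareth agreement and 0511.62 is covered: preferential rate Free applies instead.
Duty = £123,157.52 × 0% = £0.00.
Line 2 (8744.86, Karena, 441 units, £7,461.72):
Base rate for 8744.86 is 4% + £0.16/unit.
Additional duty on 8744.86 from Karena: +6.2%. Applied ad valorem rate: 4% + 6.2% = 10.2%.
Duty = £7,461.72 × 10.2% + 441 × £0.16 = £831.66.
Line 3 (1126.94, Fareth, 3,320 kg, £303,282.00):
Base rate for 1126.94 is £4.55/kg.
Origin Fareth qualifies under the Tyria–Fareth agreement and 1126.94 is covered: preferential rate Free applies instead.
Duty = £303,282.00 × 0% = £0.00.
Total = £0.00 + £831.66 + £0.00 = £831.66.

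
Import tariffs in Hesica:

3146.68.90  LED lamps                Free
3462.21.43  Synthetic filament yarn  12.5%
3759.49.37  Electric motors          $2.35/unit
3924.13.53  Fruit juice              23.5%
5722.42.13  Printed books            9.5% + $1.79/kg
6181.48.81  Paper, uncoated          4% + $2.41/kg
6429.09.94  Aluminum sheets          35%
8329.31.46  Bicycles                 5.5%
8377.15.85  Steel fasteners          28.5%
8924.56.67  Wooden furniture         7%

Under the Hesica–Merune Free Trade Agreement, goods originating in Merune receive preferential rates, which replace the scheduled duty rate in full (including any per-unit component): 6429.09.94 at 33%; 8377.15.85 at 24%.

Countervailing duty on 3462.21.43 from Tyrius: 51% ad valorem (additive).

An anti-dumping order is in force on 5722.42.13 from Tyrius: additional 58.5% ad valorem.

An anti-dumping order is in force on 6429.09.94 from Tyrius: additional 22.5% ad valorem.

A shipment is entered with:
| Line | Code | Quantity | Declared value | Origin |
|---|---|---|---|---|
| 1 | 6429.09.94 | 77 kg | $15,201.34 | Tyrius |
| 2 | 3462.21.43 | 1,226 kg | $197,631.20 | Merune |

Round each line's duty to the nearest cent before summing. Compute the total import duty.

$33,444.67

Line 1 (6429.09.94, Tyrius, 77 kg, $15,201.34):
Base rate for 6429.09.94 is 35%.
6429.09.94 has an FTA preferential rate, but origin Tyrius is not Merune; base rate stands.
Additional duty on 6429.09.94 from Tyrius: +22.5%. Applied ad valorem rate: 35% + 22.5% = 57.5%.
Duty = $15,201.34 × 57.5% = $8,740.77.
Line 2 (3462.21.43, Merune, 1,226 kg, $197,631.20):
Base rate for 3462.21.43 is 12.5%.
Origin Merune is the FTA partner but 3462.21.43 is not on the preference list; base rate stands.
The additional-duty order on 3462.21.43 targets Tyrius, not Merune; it does not apply.
Duty = $197,631.20 × 12.5% = $24,703.90.
Total = $8,740.77 + $24,703.90 = $33,444.67.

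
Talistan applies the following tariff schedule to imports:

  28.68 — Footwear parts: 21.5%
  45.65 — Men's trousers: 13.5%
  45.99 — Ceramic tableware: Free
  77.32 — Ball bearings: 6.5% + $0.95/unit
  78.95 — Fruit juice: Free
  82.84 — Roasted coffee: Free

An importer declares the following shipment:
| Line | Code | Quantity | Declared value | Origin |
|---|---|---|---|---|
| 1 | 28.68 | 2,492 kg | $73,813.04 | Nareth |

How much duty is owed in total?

Line 1 (28.68, Nareth, 2,492 kg, $73,813.04):
Base rate for 28.68 is 21.5%.
Duty = $73,813.04 × 21.5% = $15,869.80.

$15,869.80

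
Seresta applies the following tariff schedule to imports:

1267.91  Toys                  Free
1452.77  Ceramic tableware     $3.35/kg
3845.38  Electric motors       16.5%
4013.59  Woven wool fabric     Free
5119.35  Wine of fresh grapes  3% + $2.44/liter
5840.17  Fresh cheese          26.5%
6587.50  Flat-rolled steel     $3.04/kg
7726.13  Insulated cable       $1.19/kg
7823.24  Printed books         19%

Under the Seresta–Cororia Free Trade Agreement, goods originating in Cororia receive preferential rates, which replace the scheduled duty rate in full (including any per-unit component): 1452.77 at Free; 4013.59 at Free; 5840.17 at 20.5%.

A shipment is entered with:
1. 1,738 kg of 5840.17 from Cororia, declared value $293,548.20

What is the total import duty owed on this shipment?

$60,177.38

Line 1 (5840.17, Cororia, 1,738 kg, $293,548.20):
Base rate for 5840.17 is 26.5%.
Origin Cororia qualifies under the Seresta–Cororia agreement and 5840.17 is covered: preferential rate 20.5% applies instead.
Duty = $293,548.20 × 20.5% = $60,177.38.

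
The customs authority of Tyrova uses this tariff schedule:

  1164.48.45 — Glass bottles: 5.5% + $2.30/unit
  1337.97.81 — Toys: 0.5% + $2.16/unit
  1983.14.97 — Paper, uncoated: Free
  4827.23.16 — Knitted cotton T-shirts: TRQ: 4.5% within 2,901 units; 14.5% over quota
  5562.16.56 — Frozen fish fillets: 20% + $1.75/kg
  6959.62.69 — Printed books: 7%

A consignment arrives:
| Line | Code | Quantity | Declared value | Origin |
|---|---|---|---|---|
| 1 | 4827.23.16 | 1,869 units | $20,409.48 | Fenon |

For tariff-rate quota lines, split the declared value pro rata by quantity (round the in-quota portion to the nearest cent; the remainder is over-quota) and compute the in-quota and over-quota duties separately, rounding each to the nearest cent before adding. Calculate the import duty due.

$918.43

Line 1 (4827.23.16, Fenon, 1,869 units, $20,409.48):
Code 4827.23.16 is under a tariff-rate quota (threshold 2,901 units). Quantity 1,869 units is within the quota, so the in-quota rate 4.5% applies to the full value.
Duty = $20,409.48 × 4.5% = $918.43.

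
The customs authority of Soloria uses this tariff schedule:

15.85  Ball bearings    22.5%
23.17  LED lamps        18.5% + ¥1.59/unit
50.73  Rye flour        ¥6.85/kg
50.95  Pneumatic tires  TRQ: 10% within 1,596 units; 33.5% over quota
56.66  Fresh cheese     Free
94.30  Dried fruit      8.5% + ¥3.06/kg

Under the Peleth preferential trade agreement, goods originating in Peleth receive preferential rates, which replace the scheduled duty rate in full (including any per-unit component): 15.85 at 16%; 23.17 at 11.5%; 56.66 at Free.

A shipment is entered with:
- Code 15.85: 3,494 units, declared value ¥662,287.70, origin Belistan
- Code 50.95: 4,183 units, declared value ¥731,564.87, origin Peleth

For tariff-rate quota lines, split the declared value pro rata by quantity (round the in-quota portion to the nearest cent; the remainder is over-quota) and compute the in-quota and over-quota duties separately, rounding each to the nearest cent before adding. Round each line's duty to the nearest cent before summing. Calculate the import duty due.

¥328,494.71

Line 1 (15.85, Belistan, 3,494 units, ¥662,287.70):
Base rate for 15.85 is 22.5%.
15.85 has an FTA preferential rate, but origin Belistan is not Peleth; base rate stands.
Duty = ¥662,287.70 × 22.5% = ¥149,014.73.
Line 2 (50.95, Peleth, 4,183 units, ¥731,564.87):
Code 50.95 is under a tariff-rate quota (threshold 1,596 units). In-quota: 1,596 units at 10%; over-quota: 2,587 units at 33.5%.
Pro-rata value split: in-quota = ¥731,564.87 × 1,596/4,183 = ¥279,124.44; over-quota = ¥731,564.87 − ¥279,124.44 = ¥452,440.43.
In-quota duty = ¥279,124.44 × 10% = ¥27,912.44. Over-quota duty = ¥452,440.43 × 33.5% = ¥151,567.54.
Line duty = ¥27,912.44 + ¥151,567.54 = ¥179,479.98.
Total = ¥149,014.73 + ¥179,479.98 = ¥328,494.71.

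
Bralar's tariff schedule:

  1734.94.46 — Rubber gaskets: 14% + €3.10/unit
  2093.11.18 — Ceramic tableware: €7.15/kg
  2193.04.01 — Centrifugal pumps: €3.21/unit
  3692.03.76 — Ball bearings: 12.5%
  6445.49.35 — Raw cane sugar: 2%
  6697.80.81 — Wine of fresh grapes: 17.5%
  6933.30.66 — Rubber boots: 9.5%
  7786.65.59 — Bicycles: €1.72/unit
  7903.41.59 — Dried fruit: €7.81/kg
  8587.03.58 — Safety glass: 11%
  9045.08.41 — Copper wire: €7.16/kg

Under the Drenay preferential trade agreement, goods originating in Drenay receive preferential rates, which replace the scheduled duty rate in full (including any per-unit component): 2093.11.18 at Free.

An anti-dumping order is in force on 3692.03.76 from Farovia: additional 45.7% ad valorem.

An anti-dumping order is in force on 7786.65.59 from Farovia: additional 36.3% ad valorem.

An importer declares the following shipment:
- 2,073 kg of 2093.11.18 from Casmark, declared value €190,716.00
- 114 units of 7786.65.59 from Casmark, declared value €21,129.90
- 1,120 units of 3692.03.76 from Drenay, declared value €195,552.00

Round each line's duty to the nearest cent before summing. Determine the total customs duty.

€39,462.03

Line 1 (2093.11.18, Casmark, 2,073 kg, €190,716.00):
Base rate for 2093.11.18 is €7.15/kg.
2093.11.18 has an FTA preferential rate, but origin Casmark is not Drenay; base rate stands.
Duty = 2,073 × €7.15 = €14,821.95.
Line 2 (7786.65.59, Casmark, 114 units, €21,129.90):
Base rate for 7786.65.59 is €1.72/unit.
The additional-duty order on 7786.65.59 targets Farovia, not Casmark; it does not apply.
Duty = 114 × €1.72 = €196.08.
Line 3 (3692.03.76, Drenay, 1,120 units, €195,552.00):
Base rate for 3692.03.76 is 12.5%.
Origin Drenay is the FTA partner but 3692.03.76 is not on the preference list; base rate stands.
The additional-duty order on 3692.03.76 targets Farovia, not Drenay; it does not apply.
Duty = €195,552.00 × 12.5% = €24,444.00.
Total = €14,821.95 + €196.08 + €24,444.00 = €39,462.03.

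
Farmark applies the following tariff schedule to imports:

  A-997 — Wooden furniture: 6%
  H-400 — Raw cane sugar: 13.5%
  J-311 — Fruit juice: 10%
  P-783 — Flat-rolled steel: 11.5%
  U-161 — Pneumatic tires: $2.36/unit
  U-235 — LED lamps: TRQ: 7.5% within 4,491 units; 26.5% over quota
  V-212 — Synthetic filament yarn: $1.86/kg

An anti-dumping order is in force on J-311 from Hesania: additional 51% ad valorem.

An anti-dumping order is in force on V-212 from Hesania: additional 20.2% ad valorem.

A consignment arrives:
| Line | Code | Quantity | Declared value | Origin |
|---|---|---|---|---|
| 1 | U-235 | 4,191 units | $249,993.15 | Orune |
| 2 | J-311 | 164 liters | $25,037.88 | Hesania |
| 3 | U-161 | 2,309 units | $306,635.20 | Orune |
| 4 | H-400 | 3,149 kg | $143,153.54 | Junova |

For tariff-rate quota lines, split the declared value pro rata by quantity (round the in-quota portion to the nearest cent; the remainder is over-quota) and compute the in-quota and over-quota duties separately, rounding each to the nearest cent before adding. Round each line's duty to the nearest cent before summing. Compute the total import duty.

$58,797.57

Line 1 (U-235, Orune, 4,191 units, $249,993.15):
Code U-235 is under a tariff-rate quota (threshold 4,491 units). Quantity 4,191 units is within the quota, so the in-quota rate 7.5% applies to the full value.
Duty = $249,993.15 × 7.5% = $18,749.49.
Line 2 (J-311, Hesania, 164 liters, $25,037.88):
Base rate for J-311 is 10%.
Additional duty on J-311 from Hesania: +51%. Applied ad valorem rate: 10% + 51% = 61%.
Duty = $25,037.88 × 61% = $15,273.11.
Line 3 (U-161, Orune, 2,309 units, $306,635.20):
Base rate for U-161 is $2.36/unit.
Duty = 2,309 × $2.36 = $5,449.24.
Line 4 (H-400, Junova, 3,149 kg, $143,153.54):
Base rate for H-400 is 13.5%.
Duty = $143,153.54 × 13.5% = $19,325.73.
Total = $18,749.49 + $15,273.11 + $5,449.24 + $19,325.73 = $58,797.57.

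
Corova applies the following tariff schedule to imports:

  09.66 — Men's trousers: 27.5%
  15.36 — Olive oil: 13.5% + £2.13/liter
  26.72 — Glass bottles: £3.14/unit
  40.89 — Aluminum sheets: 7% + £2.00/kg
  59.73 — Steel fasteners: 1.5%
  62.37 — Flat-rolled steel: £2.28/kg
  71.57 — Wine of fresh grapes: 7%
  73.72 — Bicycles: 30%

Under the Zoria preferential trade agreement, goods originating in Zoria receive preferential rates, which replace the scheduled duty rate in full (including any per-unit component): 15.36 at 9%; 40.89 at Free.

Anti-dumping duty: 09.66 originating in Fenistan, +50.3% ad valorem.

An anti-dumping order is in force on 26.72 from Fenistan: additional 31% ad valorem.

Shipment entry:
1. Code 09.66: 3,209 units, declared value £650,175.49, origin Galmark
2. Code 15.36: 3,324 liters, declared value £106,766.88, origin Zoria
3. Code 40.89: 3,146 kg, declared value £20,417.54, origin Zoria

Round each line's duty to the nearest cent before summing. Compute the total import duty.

Line 1 (09.66, Galmark, 3,209 units, £650,175.49):
Base rate for 09.66 is 27.5%.
The additional-duty order on 09.66 targets Fenistan, not Galmark; it does not apply.
Duty = £650,175.49 × 27.5% = £178,798.26.
Line 2 (15.36, Zoria, 3,324 liters, £106,766.88):
Base rate for 15.36 is 13.5% + £2.13/liter.
Origin Zoria qualifies under the Corova–Zoria agreement and 15.36 is covered: preferential rate 9% applies instead.
Duty = £106,766.88 × 9% = £9,609.02.
Line 3 (40.89, Zoria, 3,146 kg, £20,417.54):
Base rate for 40.89 is 7% + £2.00/kg.
Origin Zoria qualifies under the Corova–Zoria agreement and 40.89 is covered: preferential rate Free applies instead.
Duty = £20,417.54 × 0% = £0.00.
Total = £178,798.26 + £9,609.02 + £0.00 = £188,407.28.

£188,407.28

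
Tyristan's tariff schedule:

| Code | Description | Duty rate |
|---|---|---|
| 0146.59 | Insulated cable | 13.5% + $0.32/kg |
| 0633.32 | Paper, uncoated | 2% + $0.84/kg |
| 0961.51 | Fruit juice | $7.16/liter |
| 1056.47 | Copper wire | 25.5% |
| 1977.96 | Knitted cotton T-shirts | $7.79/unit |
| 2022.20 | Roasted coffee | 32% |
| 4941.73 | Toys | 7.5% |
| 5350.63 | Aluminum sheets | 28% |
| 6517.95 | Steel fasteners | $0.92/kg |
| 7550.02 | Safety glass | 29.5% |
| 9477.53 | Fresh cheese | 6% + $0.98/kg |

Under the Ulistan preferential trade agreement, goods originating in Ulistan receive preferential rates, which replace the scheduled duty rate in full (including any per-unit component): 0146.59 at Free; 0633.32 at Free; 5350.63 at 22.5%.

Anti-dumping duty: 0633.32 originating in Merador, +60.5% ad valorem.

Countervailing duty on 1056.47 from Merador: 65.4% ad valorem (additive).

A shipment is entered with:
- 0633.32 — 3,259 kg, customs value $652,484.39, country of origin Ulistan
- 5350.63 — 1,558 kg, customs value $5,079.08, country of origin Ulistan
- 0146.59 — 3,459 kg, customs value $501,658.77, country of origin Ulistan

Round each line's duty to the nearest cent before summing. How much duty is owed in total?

Line 1 (0633.32, Ulistan, 3,259 kg, $652,484.39):
Base rate for 0633.32 is 2% + $0.84/kg.
Origin Ulistan qualifies under the Tyristan–Ulistan agreement and 0633.32 is covered: preferential rate Free applies instead.
The additional-duty order on 0633.32 targets Merador, not Ulistan; it does not apply.
Duty = $652,484.39 × 0% = $0.00.
Line 2 (5350.63, Ulistan, 1,558 kg, $5,079.08):
Base rate for 5350.63 is 28%.
Origin Ulistan qualifies under the Tyristan–Ulistan agreement and 5350.63 is covered: preferential rate 22.5% applies instead.
Duty = $5,079.08 × 22.5% = $1,142.79.
Line 3 (0146.59, Ulistan, 3,459 kg, $501,658.77):
Base rate for 0146.59 is 13.5% + $0.32/kg.
Origin Ulistan qualifies under the Tyristan–Ulistan agreement and 0146.59 is covered: preferential rate Free applies instead.
Duty = $501,658.77 × 0% = $0.00.
Total = $0.00 + $1,142.79 + $0.00 = $1,142.79.

$1,142.79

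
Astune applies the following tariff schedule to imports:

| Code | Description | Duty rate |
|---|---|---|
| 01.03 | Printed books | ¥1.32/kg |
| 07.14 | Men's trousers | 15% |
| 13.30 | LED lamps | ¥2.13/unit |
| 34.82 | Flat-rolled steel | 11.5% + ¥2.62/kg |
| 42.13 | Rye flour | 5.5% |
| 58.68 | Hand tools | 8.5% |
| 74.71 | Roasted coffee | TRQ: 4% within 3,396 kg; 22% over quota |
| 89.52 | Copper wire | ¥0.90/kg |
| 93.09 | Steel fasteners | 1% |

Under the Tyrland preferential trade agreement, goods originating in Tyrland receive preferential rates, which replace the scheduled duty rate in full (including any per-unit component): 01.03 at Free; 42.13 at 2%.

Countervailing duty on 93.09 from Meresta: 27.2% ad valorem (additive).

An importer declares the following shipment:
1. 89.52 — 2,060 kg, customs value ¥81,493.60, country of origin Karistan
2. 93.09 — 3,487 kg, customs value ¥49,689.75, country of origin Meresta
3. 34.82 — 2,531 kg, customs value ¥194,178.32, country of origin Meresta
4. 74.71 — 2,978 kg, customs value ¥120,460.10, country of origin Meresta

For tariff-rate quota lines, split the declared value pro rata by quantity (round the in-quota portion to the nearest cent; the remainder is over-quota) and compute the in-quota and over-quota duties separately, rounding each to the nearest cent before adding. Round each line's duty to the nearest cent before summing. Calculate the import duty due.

Line 1 (89.52, Karistan, 2,060 kg, ¥81,493.60):
Base rate for 89.52 is ¥0.90/kg.
Duty = 2,060 × ¥0.90 = ¥1,854.00.
Line 2 (93.09, Meresta, 3,487 kg, ¥49,689.75):
Base rate for 93.09 is 1%.
Additional duty on 93.09 from Meresta: +27.2%. Applied ad valorem rate: 1% + 27.2% = 28.2%.
Duty = ¥49,689.75 × 28.2% = ¥14,012.51.
Line 3 (34.82, Meresta, 2,531 kg, ¥194,178.32):
Base rate for 34.82 is 11.5% + ¥2.62/kg.
Duty = ¥194,178.32 × 11.5% + 2,531 × ¥2.62 = ¥28,961.73.
Line 4 (74.71, Meresta, 2,978 kg, ¥120,460.10):
Code 74.71 is under a tariff-rate quota (threshold 3,396 kg). Quantity 2,978 kg is within the quota, so the in-quota rate 4% applies to the full value.
Duty = ¥120,460.10 × 4% = ¥4,818.40.
Total = ¥1,854.00 + ¥14,012.51 + ¥28,961.73 + ¥4,818.40 = ¥49,646.64.

¥49,646.64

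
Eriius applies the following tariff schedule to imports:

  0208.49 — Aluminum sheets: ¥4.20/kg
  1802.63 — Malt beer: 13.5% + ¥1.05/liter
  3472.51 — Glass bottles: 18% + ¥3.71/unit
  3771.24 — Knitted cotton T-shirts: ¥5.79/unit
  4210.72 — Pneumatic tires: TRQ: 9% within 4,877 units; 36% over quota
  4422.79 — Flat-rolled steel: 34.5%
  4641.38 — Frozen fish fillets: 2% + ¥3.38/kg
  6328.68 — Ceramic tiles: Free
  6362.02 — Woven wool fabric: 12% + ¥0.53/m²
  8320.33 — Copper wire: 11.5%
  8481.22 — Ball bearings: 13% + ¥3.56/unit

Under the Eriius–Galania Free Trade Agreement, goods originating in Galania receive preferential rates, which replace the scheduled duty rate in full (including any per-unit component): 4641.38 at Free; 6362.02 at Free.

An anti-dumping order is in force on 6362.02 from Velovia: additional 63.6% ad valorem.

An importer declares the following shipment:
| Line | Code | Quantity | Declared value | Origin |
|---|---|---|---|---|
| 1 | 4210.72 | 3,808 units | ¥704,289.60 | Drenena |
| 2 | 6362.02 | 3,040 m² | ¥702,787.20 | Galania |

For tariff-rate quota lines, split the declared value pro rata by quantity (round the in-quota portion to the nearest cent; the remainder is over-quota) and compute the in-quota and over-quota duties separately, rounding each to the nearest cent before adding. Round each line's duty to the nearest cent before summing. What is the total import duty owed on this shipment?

Line 1 (4210.72, Drenena, 3,808 units, ¥704,289.60):
Code 4210.72 is under a tariff-rate quota (threshold 4,877 units). Quantity 3,808 units is within the quota, so the in-quota rate 9% applies to the full value.
Duty = ¥704,289.60 × 9% = ¥63,386.06.
Line 2 (6362.02, Galania, 3,040 m², ¥702,787.20):
Base rate for 6362.02 is 12% + ¥0.53/m².
Origin Galania qualifies under the Eriius–Galania agreement and 6362.02 is covered: preferential rate Free applies instead.
The additional-duty order on 6362.02 targets Velovia, not Galania; it does not apply.
Duty = ¥702,787.20 × 0% = ¥0.00.
Total = ¥63,386.06 + ¥0.00 = ¥63,386.06.

¥63,386.06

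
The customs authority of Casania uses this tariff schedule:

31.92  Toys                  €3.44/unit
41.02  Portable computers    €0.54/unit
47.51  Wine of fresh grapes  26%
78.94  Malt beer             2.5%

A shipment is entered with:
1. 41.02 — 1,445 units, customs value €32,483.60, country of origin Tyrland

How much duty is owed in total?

Line 1 (41.02, Tyrland, 1,445 units, €32,483.60):
Base rate for 41.02 is €0.54/unit.
Duty = 1,445 × €0.54 = €780.30.

€780.30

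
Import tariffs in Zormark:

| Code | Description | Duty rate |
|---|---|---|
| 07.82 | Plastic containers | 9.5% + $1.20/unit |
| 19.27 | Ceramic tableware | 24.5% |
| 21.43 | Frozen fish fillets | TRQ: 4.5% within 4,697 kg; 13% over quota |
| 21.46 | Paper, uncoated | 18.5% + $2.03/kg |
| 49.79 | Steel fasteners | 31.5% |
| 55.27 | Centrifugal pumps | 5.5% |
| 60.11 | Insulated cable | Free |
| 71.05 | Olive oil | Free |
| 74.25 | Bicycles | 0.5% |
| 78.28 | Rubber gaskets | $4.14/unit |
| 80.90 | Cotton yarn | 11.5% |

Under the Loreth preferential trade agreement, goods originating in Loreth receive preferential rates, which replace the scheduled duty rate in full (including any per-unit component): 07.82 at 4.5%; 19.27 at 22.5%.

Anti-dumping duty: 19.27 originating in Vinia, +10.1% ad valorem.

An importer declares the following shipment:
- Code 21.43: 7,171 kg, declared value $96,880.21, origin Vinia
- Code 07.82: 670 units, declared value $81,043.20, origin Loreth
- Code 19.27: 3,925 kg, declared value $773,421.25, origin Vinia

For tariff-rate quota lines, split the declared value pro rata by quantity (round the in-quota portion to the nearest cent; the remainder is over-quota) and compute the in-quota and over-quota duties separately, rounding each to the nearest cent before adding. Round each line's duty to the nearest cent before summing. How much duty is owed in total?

Line 1 (21.43, Vinia, 7,171 kg, $96,880.21):
Code 21.43 is under a tariff-rate quota (threshold 4,697 kg). In-quota: 4,697 kg at 4.5%; over-quota: 2,474 kg at 13%.
Pro-rata value split: in-quota = $96,880.21 × 4,697/7,171 = $63,456.47; over-quota = $96,880.21 − $63,456.47 = $33,423.74.
In-quota duty = $63,456.47 × 4.5% = $2,855.54. Over-quota duty = $33,423.74 × 13% = $4,345.09.
Line duty = $2,855.54 + $4,345.09 = $7,200.63.
Line 2 (07.82, Loreth, 670 units, $81,043.20):
Base rate for 07.82 is 9.5% + $1.20/unit.
Origin Loreth qualifies under the Zormark–Loreth agreement and 07.82 is covered: preferential rate 4.5% applies instead.
Duty = $81,043.20 × 4.5% = $3,646.94.
Line 3 (19.27, Vinia, 3,925 kg, $773,421.25):
Base rate for 19.27 is 24.5%.
19.27 has an FTA preferential rate, but origin Vinia is not Loreth; base rate stands.
Additional duty on 19.27 from Vinia: +10.1%. Applied ad valorem rate: 24.5% + 10.1% = 34.6%.
Duty = $773,421.25 × 34.6% = $267,603.75.
Total = $7,200.63 + $3,646.94 + $267,603.75 = $278,451.32.

$278,451.32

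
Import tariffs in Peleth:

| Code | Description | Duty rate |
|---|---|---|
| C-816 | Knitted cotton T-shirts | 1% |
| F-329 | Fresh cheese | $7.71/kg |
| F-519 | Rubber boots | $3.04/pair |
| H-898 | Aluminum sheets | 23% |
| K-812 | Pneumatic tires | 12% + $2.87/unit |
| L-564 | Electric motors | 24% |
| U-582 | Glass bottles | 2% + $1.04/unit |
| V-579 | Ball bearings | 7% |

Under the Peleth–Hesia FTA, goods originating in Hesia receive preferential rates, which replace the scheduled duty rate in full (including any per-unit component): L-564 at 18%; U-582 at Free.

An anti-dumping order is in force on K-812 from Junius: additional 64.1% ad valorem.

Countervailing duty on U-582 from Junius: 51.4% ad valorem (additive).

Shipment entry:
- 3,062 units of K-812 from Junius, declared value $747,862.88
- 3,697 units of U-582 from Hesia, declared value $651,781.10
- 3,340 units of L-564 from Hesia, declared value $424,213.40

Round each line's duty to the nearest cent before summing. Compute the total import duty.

Line 1 (K-812, Junius, 3,062 units, $747,862.88):
Base rate for K-812 is 12% + $2.87/unit.
Additional duty on K-812 from Junius: +64.1%. Applied ad valorem rate: 12% + 64.1% = 76.1%.
Duty = $747,862.88 × 76.1% + 3,062 × $2.87 = $577,911.59.
Line 2 (U-582, Hesia, 3,697 units, $651,781.10):
Base rate for U-582 is 2% + $1.04/unit.
Origin Hesia qualifies under the Peleth–Hesia agreement and U-582 is covered: preferential rate Free applies instead.
The additional-duty order on U-582 targets Junius, not Hesia; it does not apply.
Duty = $651,781.10 × 0% = $0.00.
Line 3 (L-564, Hesia, 3,340 units, $424,213.40):
Base rate for L-564 is 24%.
Origin Hesia qualifies under the Peleth–Hesia agreement and L-564 is covered: preferential rate 18% applies instead.
Duty = $424,213.40 × 18% = $76,358.41.
Total = $577,911.59 + $0.00 + $76,358.41 = $654,270.00.

$654,270.00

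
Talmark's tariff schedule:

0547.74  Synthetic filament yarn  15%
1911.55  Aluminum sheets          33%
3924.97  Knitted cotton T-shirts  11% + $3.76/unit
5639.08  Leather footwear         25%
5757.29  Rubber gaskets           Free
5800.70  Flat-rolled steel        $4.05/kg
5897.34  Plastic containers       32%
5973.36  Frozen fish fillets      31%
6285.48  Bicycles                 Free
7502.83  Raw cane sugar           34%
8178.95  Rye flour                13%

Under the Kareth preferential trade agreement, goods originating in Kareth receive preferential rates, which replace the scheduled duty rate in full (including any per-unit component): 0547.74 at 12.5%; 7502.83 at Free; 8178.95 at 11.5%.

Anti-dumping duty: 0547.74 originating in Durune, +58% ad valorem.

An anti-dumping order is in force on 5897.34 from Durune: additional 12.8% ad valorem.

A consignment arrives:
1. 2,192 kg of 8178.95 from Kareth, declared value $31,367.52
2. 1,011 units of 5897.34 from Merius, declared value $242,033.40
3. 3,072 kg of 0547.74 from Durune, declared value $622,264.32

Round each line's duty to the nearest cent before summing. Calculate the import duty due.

Line 1 (8178.95, Kareth, 2,192 kg, $31,367.52):
Base rate for 8178.95 is 13%.
Origin Kareth qualifies under the Talmark–Kareth agreement and 8178.95 is covered: preferential rate 11.5% applies instead.
Duty = $31,367.52 × 11.5% = $3,607.26.
Line 2 (5897.34, Merius, 1,011 units, $242,033.40):
Base rate for 5897.34 is 32%.
The additional-duty order on 5897.34 targets Durune, not Merius; it does not apply.
Duty = $242,033.40 × 32% = $77,450.69.
Line 3 (0547.74, Durune, 3,072 kg, $622,264.32):
Base rate for 0547.74 is 15%.
0547.74 has an FTA preferential rate, but origin Durune is not Kareth; base rate stands.
Additional duty on 0547.74 from Durune: +58%. Applied ad valorem rate: 15% + 58% = 73%.
Duty = $622,264.32 × 73% = $454,252.95.
Total = $3,607.26 + $77,450.69 + $454,252.95 = $535,310.90.

$535,310.90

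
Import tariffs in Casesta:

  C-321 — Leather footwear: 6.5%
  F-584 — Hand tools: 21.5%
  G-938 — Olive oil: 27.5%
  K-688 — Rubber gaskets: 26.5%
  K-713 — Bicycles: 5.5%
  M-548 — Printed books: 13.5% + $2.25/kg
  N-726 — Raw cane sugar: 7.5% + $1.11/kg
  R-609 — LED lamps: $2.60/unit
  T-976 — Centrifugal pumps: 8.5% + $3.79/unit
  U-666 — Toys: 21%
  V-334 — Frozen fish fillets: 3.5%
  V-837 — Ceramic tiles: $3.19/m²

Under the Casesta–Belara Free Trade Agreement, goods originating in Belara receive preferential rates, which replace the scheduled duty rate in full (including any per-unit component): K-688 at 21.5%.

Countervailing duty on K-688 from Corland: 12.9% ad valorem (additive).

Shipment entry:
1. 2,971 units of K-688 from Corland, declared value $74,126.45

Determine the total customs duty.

Line 1 (K-688, Corland, 2,971 units, $74,126.45):
Base rate for K-688 is 26.5%.
K-688 has an FTA preferential rate, but origin Corland is not Belara; base rate stands.
Additional duty on K-688 from Corland: +12.9%. Applied ad valorem rate: 26.5% + 12.9% = 39.4%.
Duty = $74,126.45 × 39.4% = $29,205.82.

$29,205.82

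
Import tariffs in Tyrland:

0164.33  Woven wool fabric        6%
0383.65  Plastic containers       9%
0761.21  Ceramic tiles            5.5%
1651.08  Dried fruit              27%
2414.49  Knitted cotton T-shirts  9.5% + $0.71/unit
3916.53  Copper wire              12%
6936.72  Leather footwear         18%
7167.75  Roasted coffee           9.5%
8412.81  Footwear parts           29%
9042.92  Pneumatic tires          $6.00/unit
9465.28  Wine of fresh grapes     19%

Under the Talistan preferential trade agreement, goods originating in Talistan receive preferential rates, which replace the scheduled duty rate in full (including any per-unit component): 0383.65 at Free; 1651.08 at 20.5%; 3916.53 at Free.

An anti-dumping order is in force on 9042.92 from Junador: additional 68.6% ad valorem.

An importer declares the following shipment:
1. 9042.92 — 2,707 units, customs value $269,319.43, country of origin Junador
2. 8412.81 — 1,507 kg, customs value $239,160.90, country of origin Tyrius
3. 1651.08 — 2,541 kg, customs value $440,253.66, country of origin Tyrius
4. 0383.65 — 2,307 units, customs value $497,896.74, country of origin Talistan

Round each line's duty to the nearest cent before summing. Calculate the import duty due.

$389,220.28

Line 1 (9042.92, Junador, 2,707 units, $269,319.43):
Base rate for 9042.92 is $6.00/unit.
Additional duty on 9042.92 from Junador: +68.6% ad valorem. Applied ad valorem rate = 68.6%.
Duty = $269,319.43 × 68.6% + 2,707 × $6.00 = $200,995.13.
Line 2 (8412.81, Tyrius, 1,507 kg, $239,160.90):
Base rate for 8412.81 is 29%.
Duty = $239,160.90 × 29% = $69,356.66.
Line 3 (1651.08, Tyrius, 2,541 kg, $440,253.66):
Base rate for 1651.08 is 27%.
1651.08 has an FTA preferential rate, but origin Tyrius is not Talistan; base rate stands.
Duty = $440,253.66 × 27% = $118,868.49.
Line 4 (0383.65, Talistan, 2,307 units, $497,896.74):
Base rate for 0383.65 is 9%.
Origin Talistan qualifies under the Tyrland–Talistan agreement and 0383.65 is covered: preferential rate Free applies instead.
Duty = $497,896.74 × 0% = $0.00.
Total = $200,995.13 + $69,356.66 + $118,868.49 + $0.00 = $389,220.28.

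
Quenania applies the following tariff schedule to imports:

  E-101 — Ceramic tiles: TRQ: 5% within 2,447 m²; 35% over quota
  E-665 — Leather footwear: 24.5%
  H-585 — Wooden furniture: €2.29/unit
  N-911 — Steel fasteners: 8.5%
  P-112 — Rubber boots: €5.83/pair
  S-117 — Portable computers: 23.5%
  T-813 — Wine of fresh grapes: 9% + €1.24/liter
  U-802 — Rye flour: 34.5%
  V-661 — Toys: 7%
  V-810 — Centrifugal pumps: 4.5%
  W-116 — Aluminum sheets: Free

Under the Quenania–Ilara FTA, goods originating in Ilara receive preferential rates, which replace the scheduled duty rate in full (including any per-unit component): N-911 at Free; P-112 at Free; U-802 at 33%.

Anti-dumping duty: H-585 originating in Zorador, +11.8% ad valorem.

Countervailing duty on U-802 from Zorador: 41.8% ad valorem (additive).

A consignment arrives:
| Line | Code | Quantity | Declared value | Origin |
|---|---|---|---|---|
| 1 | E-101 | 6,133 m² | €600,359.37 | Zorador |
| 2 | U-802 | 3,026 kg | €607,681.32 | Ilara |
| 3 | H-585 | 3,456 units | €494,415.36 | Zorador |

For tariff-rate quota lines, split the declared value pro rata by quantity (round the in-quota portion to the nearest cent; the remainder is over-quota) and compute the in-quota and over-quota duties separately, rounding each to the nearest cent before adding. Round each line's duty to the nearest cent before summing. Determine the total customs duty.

Line 1 (E-101, Zorador, 6,133 m², €600,359.37):
Code E-101 is under a tariff-rate quota (threshold 2,447 m²). In-quota: 2,447 m² at 5%; over-quota: 3,686 m² at 35%.
Pro-rata value split: in-quota = €600,359.37 × 2,447/6,133 = €239,536.83; over-quota = €600,359.37 − €239,536.83 = €360,822.54.
In-quota duty = €239,536.83 × 5% = €11,976.84. Over-quota duty = €360,822.54 × 35% = €126,287.89.
Line duty = €11,976.84 + €126,287.89 = €138,264.73.
Line 2 (U-802, Ilara, 3,026 kg, €607,681.32):
Base rate for U-802 is 34.5%.
Origin Ilara qualifies under the Quenania–Ilara agreement and U-802 is covered: preferential rate 33% applies instead.
The additional-duty order on U-802 targets Zorador, not Ilara; it does not apply.
Duty = €607,681.32 × 33% = €200,534.84.
Line 3 (H-585, Zorador, 3,456 units, €494,415.36):
Base rate for H-585 is €2.29/unit.
Additional duty on H-585 from Zorador: +11.8% ad valorem. Applied ad valorem rate = 11.8%.
Duty = €494,415.36 × 11.8% + 3,456 × €2.29 = €66,255.25.
Total = €138,264.73 + €200,534.84 + €66,255.25 = €405,054.82.

€405,054.82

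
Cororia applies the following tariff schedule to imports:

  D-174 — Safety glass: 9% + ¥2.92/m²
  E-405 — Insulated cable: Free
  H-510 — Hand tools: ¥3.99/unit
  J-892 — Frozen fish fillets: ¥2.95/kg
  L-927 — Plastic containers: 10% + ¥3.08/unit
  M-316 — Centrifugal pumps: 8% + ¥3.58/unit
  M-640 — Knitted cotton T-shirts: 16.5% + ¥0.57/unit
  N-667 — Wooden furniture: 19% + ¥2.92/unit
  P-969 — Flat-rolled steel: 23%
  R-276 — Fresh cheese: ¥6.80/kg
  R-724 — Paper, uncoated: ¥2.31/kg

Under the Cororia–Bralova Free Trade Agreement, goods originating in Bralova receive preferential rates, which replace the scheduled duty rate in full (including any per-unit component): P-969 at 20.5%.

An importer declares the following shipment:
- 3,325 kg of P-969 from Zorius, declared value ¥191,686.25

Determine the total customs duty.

¥44,087.84

Line 1 (P-969, Zorius, 3,325 kg, ¥191,686.25):
Base rate for P-969 is 23%.
P-969 has an FTA preferential rate, but origin Zorius is not Bralova; base rate stands.
Duty = ¥191,686.25 × 23% = ¥44,087.84.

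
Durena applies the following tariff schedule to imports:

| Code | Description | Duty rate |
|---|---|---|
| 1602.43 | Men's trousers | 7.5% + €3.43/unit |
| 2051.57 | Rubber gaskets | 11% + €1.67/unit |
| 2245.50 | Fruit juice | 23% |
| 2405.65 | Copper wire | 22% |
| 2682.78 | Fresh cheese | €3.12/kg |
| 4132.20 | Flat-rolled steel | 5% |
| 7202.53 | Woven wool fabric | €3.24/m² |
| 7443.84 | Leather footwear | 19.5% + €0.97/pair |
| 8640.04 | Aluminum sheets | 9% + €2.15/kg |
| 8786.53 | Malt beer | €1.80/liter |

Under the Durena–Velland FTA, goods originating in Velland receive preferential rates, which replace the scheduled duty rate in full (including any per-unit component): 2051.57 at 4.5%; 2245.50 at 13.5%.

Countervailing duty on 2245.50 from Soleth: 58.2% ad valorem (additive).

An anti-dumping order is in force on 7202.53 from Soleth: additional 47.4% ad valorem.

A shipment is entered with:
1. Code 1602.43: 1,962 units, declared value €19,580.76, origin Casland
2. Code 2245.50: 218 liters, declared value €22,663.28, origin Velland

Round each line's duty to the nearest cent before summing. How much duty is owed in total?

€11,257.76

Line 1 (1602.43, Casland, 1,962 units, €19,580.76):
Base rate for 1602.43 is 7.5% + €3.43/unit.
Duty = €19,580.76 × 7.5% + 1,962 × €3.43 = €8,198.22.
Line 2 (2245.50, Velland, 218 liters, €22,663.28):
Base rate for 2245.50 is 23%.
Origin Velland qualifies under the Durena–Velland agreement and 2245.50 is covered: preferential rate 13.5% applies instead.
The additional-duty order on 2245.50 targets Soleth, not Velland; it does not apply.
Duty = €22,663.28 × 13.5% = €3,059.54.
Total = €8,198.22 + €3,059.54 = €11,257.76.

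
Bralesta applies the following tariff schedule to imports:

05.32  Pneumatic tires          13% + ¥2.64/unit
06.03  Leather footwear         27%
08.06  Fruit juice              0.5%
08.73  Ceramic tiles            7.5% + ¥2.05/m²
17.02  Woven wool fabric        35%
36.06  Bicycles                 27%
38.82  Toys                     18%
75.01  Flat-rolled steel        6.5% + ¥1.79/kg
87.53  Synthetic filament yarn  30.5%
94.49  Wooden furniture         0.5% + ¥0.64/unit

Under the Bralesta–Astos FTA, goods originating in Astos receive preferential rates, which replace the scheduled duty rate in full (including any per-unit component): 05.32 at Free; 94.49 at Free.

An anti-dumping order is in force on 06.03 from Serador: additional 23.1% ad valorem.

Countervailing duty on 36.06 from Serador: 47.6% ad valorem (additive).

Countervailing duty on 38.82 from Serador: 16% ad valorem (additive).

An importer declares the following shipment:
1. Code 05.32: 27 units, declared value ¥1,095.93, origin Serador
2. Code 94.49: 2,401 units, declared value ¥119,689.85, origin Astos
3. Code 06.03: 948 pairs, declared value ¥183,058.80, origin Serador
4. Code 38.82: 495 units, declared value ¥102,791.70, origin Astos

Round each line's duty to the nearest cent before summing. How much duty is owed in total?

Line 1 (05.32, Serador, 27 units, ¥1,095.93):
Base rate for 05.32 is 13% + ¥2.64/unit.
05.32 has an FTA preferential rate, but origin Serador is not Astos; base rate stands.
Duty = ¥1,095.93 × 13% + 27 × ¥2.64 = ¥213.75.
Line 2 (94.49, Astos, 2,401 units, ¥119,689.85):
Base rate for 94.49 is 0.5% + ¥0.64/unit.
Origin Astos qualifies under the Bralesta–Astos agreement and 94.49 is covered: preferential rate Free applies instead.
Duty = ¥119,689.85 × 0% = ¥0.00.
Line 3 (06.03, Serador, 948 pairs, ¥183,058.80):
Base rate for 06.03 is 27%.
Additional duty on 06.03 from Serador: +23.1%. Applied ad valorem rate: 27% + 23.1% = 50.1%.
Duty = ¥183,058.80 × 50.1% = ¥91,712.46.
Line 4 (38.82, Astos, 495 units, ¥102,791.70):
Base rate for 38.82 is 18%.
Origin Astos is the FTA partner but 38.82 is not on the preference list; base rate stands.
The additional-duty order on 38.82 targets Serador, not Astos; it does not apply.
Duty = ¥102,791.70 × 18% = ¥18,502.51.
Total = ¥213.75 + ¥0.00 + ¥91,712.46 + ¥18,502.51 = ¥110,428.72.

¥110,428.72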